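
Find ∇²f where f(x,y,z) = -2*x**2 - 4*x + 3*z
-4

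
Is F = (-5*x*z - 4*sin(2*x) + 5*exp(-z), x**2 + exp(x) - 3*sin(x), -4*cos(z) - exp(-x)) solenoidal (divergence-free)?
No, ∇·F = -5*z + 4*sin(z) - 8*cos(2*x)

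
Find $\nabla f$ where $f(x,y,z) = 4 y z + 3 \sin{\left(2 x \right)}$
(6*cos(2*x), 4*z, 4*y)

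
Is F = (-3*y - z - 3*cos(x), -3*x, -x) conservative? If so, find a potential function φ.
Yes, F is conservative. φ = -3*x*y - x*z - 3*sin(x)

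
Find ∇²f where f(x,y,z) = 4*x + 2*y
0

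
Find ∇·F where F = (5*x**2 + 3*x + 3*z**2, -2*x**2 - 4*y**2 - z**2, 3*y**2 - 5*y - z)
10*x - 8*y + 2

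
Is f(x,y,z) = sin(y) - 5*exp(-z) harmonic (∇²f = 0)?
No, ∇²f = -sin(y) - 5*exp(-z)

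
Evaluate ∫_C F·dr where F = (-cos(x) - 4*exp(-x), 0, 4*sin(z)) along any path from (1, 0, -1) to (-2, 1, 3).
-4*exp(-1) + sin(1) + sin(2) + 4*cos(1) - 4*cos(3) + 4*exp(2)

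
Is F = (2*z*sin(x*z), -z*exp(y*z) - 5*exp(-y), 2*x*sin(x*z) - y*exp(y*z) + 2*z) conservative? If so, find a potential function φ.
Yes, F is conservative. φ = z**2 - exp(y*z) - 2*cos(x*z) + 5*exp(-y)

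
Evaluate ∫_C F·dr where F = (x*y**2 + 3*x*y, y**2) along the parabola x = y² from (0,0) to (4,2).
312/5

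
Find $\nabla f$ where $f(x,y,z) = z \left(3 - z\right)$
(0, 0, 3 - 2*z)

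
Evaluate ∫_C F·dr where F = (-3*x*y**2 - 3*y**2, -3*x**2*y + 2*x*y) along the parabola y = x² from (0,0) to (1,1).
-13/10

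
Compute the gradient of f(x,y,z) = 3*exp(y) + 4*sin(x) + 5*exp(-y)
(4*cos(x), 3*exp(y) - 5*exp(-y), 0)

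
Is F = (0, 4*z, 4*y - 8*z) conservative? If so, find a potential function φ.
Yes, F is conservative. φ = 4*z*(y - z)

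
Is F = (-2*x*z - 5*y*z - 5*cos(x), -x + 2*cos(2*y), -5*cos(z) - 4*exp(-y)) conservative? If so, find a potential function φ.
No, ∇×F = (4*exp(-y), -2*x - 5*y, 5*z - 1) ≠ 0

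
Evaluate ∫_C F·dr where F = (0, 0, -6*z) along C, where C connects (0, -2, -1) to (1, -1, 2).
-9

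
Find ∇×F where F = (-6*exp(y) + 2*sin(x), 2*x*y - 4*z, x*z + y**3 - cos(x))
(3*y**2 + 4, -z - sin(x), 2*y + 6*exp(y))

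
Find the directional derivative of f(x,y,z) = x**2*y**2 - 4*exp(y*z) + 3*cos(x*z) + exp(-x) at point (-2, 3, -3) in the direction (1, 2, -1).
sqrt(6)*(-exp(11) + 3*exp(9)*sin(6) + 36 + 12*exp(9))*exp(-9)/6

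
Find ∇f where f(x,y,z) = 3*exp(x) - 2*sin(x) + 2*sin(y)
(3*exp(x) - 2*cos(x), 2*cos(y), 0)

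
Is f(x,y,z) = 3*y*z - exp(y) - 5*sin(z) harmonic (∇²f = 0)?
No, ∇²f = -exp(y) + 5*sin(z)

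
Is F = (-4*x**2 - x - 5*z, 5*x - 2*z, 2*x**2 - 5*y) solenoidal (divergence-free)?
No, ∇·F = -8*x - 1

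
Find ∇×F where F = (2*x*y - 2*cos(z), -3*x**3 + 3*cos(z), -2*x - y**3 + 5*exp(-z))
(-3*y**2 + 3*sin(z), 2*sin(z) + 2, x*(-9*x - 2))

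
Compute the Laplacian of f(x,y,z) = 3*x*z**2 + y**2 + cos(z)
6*x - cos(z) + 2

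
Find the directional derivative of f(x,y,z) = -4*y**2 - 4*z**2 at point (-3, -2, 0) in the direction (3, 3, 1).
48*sqrt(19)/19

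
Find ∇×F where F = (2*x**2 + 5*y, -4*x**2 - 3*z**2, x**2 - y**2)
(-2*y + 6*z, -2*x, -8*x - 5)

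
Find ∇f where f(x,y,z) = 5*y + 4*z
(0, 5, 4)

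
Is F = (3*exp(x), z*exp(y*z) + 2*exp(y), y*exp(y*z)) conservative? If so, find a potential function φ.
Yes, F is conservative. φ = 3*exp(x) + 2*exp(y) + exp(y*z)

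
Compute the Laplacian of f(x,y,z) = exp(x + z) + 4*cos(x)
2*exp(x + z) - 4*cos(x)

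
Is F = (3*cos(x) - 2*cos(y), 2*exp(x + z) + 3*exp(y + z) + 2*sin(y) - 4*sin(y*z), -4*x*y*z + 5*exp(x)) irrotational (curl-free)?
No, ∇×F = (-4*x*z + 4*y*cos(y*z) - 2*exp(x + z) - 3*exp(y + z), 4*y*z - 5*exp(x), 2*exp(x + z) - 2*sin(y))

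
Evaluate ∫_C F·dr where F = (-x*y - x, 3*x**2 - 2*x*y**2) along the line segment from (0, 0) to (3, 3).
-27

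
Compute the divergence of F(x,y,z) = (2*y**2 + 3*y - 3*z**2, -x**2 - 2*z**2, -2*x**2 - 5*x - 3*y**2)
0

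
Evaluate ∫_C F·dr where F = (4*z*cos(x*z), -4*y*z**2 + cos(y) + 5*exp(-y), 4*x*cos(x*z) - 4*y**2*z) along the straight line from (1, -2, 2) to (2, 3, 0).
-3*sin(2) - 5*exp(-3) + sin(3) + 32 + 5*exp(2)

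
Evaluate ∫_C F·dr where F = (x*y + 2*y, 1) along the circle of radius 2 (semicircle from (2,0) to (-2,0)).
-4*pi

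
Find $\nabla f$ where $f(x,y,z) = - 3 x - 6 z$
(-3, 0, -6)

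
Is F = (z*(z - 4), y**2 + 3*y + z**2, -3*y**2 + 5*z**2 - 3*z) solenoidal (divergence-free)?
No, ∇·F = 2*y + 10*z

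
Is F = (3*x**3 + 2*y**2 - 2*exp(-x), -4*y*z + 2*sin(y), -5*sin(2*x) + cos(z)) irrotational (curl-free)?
No, ∇×F = (4*y, 10*cos(2*x), -4*y)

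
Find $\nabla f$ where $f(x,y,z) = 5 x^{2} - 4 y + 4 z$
(10*x, -4, 4)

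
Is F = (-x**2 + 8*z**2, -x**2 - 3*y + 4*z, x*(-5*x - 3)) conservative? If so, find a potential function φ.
No, ∇×F = (-4, 10*x + 16*z + 3, -2*x) ≠ 0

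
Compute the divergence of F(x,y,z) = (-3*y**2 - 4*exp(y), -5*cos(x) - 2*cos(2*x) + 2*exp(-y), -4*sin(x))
-2*exp(-y)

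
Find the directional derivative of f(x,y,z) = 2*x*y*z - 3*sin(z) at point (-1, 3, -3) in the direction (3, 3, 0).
-6*sqrt(2)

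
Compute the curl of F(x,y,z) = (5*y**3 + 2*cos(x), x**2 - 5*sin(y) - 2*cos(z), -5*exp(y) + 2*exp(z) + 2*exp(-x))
(-5*exp(y) - 2*sin(z), 2*exp(-x), 2*x - 15*y**2)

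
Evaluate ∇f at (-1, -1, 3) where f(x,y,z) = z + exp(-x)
(-E, 0, 1)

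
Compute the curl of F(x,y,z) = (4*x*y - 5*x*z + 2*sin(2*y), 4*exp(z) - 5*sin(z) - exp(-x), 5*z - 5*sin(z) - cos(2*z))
(-4*exp(z) + 5*cos(z), -5*x, -4*x - 4*cos(2*y) + exp(-x))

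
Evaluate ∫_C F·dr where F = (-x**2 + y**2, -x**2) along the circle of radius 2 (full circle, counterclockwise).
0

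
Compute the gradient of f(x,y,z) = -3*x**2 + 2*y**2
(-6*x, 4*y, 0)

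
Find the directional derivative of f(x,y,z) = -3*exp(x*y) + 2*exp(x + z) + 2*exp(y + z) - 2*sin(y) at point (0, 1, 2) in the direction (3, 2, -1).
sqrt(14)*(-9 - 4*cos(1) + 4*exp(2) + 2*exp(3))/14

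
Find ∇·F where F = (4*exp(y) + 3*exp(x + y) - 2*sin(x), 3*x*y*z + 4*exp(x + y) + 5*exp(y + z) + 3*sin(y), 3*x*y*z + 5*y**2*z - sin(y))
3*x*y + 3*x*z + 5*y**2 + 7*exp(x + y) + 5*exp(y + z) - 2*cos(x) + 3*cos(y)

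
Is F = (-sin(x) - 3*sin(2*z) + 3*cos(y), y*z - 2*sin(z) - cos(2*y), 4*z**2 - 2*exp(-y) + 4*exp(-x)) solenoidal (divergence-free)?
No, ∇·F = 9*z + 2*sin(2*y) - cos(x)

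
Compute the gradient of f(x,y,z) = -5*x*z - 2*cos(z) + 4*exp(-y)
(-5*z, -4*exp(-y), -5*x + 2*sin(z))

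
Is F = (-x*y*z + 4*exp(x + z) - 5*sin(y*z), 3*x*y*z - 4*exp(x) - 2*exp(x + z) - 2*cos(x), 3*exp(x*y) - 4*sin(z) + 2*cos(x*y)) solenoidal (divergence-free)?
No, ∇·F = 3*x*z - y*z + 4*exp(x + z) - 4*cos(z)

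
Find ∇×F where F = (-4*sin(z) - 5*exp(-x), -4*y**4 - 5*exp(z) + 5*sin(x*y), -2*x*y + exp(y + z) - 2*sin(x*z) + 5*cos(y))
(-2*x + 5*exp(z) + exp(y + z) - 5*sin(y), 2*y + 2*z*cos(x*z) - 4*cos(z), 5*y*cos(x*y))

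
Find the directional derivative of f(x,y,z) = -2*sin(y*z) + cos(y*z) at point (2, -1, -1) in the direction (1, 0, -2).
-2*sqrt(5)*(sin(1) + 2*cos(1))/5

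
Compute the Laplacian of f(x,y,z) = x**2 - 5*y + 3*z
2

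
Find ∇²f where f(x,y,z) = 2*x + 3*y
0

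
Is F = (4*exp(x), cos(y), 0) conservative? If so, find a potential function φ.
Yes, F is conservative. φ = 4*exp(x) + sin(y)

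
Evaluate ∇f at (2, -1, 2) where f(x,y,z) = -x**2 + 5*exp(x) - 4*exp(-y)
(-4 + 5*exp(2), 4*E, 0)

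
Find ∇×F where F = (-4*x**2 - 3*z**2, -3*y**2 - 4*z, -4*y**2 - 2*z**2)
(4 - 8*y, -6*z, 0)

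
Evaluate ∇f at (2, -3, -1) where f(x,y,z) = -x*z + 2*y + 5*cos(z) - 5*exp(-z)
(1, 2, -2 + 5*sin(1) + 5*E)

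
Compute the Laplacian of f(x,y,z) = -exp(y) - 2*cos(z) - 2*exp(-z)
-exp(y) + 2*cos(z) - 2*exp(-z)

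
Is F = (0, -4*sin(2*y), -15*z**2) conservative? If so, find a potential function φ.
Yes, F is conservative. φ = -5*z**3 + 2*cos(2*y)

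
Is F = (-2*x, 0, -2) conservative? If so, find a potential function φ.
Yes, F is conservative. φ = -x**2 - 2*z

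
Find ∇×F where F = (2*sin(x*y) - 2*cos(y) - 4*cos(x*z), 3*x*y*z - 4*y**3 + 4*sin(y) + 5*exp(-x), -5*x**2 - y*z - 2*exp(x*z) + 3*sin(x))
(-3*x*y - z, 4*x*sin(x*z) + 10*x + 2*z*exp(x*z) - 3*cos(x), -2*x*cos(x*y) + 3*y*z - 2*sin(y) - 5*exp(-x))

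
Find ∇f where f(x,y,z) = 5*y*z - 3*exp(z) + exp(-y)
(0, 5*z - exp(-y), 5*y - 3*exp(z))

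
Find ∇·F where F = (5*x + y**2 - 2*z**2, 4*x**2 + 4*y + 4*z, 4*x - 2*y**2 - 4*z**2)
9 - 8*z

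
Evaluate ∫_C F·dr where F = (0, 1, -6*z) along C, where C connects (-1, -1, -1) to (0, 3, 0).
7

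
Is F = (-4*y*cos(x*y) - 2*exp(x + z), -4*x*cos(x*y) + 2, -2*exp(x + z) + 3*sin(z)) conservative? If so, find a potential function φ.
Yes, F is conservative. φ = 2*y - 2*exp(x + z) - 4*sin(x*y) - 3*cos(z)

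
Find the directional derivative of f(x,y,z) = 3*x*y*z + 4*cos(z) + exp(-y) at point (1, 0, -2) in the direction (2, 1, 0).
-7*sqrt(5)/5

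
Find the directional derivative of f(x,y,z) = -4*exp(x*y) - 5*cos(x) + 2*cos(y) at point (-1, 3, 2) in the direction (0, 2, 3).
4*sqrt(13)*(-exp(3)*sin(3) + 2)*exp(-3)/13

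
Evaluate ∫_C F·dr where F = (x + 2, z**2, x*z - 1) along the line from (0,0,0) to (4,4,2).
74/3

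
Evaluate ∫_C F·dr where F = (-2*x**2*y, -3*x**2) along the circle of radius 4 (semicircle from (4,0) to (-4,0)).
64*pi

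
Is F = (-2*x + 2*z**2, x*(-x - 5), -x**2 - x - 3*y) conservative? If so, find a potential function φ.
No, ∇×F = (-3, 2*x + 4*z + 1, -2*x - 5) ≠ 0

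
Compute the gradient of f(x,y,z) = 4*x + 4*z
(4, 0, 4)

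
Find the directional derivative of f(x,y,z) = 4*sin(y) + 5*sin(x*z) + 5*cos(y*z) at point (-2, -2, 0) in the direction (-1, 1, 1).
2*sqrt(3)*(-5 + 2*cos(2))/3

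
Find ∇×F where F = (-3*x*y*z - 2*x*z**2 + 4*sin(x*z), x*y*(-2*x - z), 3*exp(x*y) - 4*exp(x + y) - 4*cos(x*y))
(x*y + 3*x*exp(x*y) + 4*x*sin(x*y) - 4*exp(x + y), -3*x*y - 4*x*z + 4*x*cos(x*z) - 3*y*exp(x*y) - 4*y*sin(x*y) + 4*exp(x + y), -4*x*y + 3*x*z - y*z)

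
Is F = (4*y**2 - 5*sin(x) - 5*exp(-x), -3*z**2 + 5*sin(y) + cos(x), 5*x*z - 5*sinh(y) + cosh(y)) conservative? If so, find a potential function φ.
No, ∇×F = (6*z + sinh(y) - 5*cosh(y), -5*z, -8*y - sin(x)) ≠ 0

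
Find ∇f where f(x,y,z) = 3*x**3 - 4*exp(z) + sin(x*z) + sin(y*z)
(9*x**2 + z*cos(x*z), z*cos(y*z), x*cos(x*z) + y*cos(y*z) - 4*exp(z))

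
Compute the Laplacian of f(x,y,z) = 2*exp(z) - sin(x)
2*exp(z) + sin(x)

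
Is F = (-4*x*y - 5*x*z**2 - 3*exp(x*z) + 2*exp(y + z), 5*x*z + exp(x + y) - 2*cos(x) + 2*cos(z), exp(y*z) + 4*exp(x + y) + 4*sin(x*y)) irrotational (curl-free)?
No, ∇×F = (4*x*cos(x*y) - 5*x + z*exp(y*z) + 4*exp(x + y) + 2*sin(z), -10*x*z - 3*x*exp(x*z) - 4*y*cos(x*y) - 4*exp(x + y) + 2*exp(y + z), 4*x + 5*z + exp(x + y) - 2*exp(y + z) + 2*sin(x))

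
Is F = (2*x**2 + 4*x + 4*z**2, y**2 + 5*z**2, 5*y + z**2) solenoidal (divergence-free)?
No, ∇·F = 4*x + 2*y + 2*z + 4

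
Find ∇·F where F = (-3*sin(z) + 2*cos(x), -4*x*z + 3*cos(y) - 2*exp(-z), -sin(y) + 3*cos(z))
-2*sin(x) - 3*sin(y) - 3*sin(z)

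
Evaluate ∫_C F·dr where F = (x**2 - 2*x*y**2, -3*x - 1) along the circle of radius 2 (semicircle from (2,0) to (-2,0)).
-6*pi - 16/3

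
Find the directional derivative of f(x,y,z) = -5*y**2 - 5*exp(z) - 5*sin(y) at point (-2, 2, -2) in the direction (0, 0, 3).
-5*exp(-2)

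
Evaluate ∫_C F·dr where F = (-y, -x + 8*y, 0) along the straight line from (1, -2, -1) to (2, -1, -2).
-12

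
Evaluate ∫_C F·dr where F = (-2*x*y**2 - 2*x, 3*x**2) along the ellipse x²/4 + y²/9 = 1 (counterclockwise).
0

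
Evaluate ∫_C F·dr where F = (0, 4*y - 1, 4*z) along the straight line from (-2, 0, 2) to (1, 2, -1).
0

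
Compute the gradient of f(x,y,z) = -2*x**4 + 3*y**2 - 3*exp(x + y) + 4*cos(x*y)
(-8*x**3 - 4*y*sin(x*y) - 3*exp(x + y), -4*x*sin(x*y) + 6*y - 3*exp(x + y), 0)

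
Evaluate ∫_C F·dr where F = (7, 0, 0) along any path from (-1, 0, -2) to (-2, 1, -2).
-7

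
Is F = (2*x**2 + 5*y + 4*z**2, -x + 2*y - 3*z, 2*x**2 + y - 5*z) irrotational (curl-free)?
No, ∇×F = (4, -4*x + 8*z, -6)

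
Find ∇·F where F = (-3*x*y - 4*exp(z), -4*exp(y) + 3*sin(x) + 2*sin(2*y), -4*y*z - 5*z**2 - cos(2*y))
-7*y - 10*z - 4*exp(y) + 4*cos(2*y)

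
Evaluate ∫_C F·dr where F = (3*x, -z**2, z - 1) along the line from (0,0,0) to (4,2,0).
24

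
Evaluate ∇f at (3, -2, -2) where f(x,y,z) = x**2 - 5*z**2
(6, 0, 20)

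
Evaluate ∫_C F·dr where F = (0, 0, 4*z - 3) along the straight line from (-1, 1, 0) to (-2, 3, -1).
5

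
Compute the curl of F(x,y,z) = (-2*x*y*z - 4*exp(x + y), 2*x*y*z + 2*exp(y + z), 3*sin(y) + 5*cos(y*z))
(-2*x*y - 5*z*sin(y*z) - 2*exp(y + z) + 3*cos(y), -2*x*y, 2*x*z + 2*y*z + 4*exp(x + y))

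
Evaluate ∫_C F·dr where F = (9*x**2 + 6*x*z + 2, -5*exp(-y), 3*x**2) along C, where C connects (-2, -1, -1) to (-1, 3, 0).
-5*E + 5*exp(-3) + 35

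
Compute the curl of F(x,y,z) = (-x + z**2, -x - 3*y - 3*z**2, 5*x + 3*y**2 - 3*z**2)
(6*y + 6*z, 2*z - 5, -1)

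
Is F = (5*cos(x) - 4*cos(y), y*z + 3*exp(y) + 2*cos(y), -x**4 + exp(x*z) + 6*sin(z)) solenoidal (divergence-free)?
No, ∇·F = x*exp(x*z) + z + 3*exp(y) - 5*sin(x) - 2*sin(y) + 6*cos(z)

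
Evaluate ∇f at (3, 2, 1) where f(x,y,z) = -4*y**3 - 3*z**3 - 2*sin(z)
(0, -48, -9 - 2*cos(1))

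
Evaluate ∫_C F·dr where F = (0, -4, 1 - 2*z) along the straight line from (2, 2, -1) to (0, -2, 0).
18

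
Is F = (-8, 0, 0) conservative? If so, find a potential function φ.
Yes, F is conservative. φ = -8*x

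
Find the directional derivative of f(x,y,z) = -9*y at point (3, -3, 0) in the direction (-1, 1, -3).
-9*sqrt(11)/11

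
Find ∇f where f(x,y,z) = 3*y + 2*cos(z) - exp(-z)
(0, 3, -2*sin(z) + exp(-z))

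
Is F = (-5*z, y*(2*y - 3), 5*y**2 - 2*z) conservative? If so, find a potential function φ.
No, ∇×F = (10*y, -5, 0) ≠ 0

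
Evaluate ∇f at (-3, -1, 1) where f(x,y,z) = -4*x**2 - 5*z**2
(24, 0, -10)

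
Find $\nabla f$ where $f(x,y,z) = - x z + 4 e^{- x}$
(-z - 4*exp(-x), 0, -x)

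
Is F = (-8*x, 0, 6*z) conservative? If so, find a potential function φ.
Yes, F is conservative. φ = -4*x**2 + 3*z**2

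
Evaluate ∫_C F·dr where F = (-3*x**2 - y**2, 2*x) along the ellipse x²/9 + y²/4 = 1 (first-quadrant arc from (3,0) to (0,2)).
3*pi + 35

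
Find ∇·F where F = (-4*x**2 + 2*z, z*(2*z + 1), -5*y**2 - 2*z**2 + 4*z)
-8*x - 4*z + 4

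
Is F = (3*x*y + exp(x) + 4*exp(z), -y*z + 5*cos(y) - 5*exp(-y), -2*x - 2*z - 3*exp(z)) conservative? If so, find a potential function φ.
No, ∇×F = (y, 4*exp(z) + 2, -3*x) ≠ 0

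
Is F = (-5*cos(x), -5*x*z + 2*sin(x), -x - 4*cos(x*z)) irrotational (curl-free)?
No, ∇×F = (5*x, -4*z*sin(x*z) + 1, -5*z + 2*cos(x))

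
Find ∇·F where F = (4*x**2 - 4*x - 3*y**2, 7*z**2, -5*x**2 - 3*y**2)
8*x - 4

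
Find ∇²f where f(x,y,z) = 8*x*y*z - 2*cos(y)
2*cos(y)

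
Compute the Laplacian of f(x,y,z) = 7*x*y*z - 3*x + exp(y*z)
(y**2 + z**2)*exp(y*z)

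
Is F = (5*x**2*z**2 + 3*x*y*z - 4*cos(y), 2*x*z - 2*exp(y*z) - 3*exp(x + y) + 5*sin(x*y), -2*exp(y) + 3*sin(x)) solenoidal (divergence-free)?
No, ∇·F = 10*x*z**2 + 5*x*cos(x*y) + 3*y*z - 2*z*exp(y*z) - 3*exp(x + y)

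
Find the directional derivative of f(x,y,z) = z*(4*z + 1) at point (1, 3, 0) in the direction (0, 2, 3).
3*sqrt(13)/13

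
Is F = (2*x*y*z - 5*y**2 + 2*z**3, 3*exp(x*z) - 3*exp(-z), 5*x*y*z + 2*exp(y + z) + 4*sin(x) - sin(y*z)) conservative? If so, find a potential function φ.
No, ∇×F = (5*x*z - 3*x*exp(x*z) - z*cos(y*z) + 2*exp(y + z) - 3*exp(-z), 2*x*y - 5*y*z + 6*z**2 - 4*cos(x), -2*x*z + 10*y + 3*z*exp(x*z)) ≠ 0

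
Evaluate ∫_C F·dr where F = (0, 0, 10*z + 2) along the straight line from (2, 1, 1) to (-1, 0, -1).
-4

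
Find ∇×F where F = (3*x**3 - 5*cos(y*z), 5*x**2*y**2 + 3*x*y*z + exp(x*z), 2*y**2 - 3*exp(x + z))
(-3*x*y - x*exp(x*z) + 4*y, 5*y*sin(y*z) + 3*exp(x + z), 10*x*y**2 + 3*y*z + z*exp(x*z) - 5*z*sin(y*z))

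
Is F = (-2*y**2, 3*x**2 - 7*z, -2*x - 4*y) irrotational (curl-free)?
No, ∇×F = (3, 2, 6*x + 4*y)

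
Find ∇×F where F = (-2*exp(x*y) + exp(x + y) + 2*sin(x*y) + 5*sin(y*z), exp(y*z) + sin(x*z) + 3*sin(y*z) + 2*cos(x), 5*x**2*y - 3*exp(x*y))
(5*x**2 - 3*x*exp(x*y) - x*cos(x*z) - y*exp(y*z) - 3*y*cos(y*z), y*(-10*x + 3*exp(x*y) + 5*cos(y*z)), 2*x*exp(x*y) - 2*x*cos(x*y) + z*cos(x*z) - 5*z*cos(y*z) - exp(x + y) - 2*sin(x))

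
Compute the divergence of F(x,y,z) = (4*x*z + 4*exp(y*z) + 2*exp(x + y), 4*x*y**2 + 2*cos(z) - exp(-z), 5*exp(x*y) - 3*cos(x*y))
8*x*y + 4*z + 2*exp(x + y)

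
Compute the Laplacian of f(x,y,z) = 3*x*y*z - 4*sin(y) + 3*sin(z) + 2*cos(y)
4*sin(y) - 3*sin(z) - 2*cos(y)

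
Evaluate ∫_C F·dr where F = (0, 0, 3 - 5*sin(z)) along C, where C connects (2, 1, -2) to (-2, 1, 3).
5*cos(3) - 5*cos(2) + 15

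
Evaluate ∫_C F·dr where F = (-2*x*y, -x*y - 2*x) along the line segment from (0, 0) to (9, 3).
-216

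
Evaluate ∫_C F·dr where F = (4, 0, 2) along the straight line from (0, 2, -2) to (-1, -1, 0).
0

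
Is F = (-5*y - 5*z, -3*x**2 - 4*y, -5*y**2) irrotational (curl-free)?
No, ∇×F = (-10*y, -5, 5 - 6*x)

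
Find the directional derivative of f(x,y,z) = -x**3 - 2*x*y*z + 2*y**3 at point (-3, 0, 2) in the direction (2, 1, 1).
-7*sqrt(6)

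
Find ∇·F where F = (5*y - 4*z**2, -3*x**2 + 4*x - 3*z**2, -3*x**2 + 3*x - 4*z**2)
-8*z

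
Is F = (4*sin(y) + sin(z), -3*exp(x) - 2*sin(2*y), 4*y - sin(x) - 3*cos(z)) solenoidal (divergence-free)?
No, ∇·F = 3*sin(z) - 4*cos(2*y)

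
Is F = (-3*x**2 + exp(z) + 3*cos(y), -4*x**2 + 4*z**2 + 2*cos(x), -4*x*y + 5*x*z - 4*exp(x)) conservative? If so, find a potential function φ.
No, ∇×F = (-4*x - 8*z, 4*y - 5*z + 4*exp(x) + exp(z), -8*x - 2*sin(x) + 3*sin(y)) ≠ 0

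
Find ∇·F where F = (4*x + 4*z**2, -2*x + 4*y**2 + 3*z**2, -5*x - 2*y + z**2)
8*y + 2*z + 4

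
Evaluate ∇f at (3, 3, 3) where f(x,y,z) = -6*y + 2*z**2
(0, -6, 12)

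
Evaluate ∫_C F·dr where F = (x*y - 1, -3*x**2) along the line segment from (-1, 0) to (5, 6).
-78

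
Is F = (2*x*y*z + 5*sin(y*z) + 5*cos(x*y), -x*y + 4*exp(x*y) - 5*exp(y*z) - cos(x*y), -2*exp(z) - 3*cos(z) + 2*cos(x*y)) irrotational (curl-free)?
No, ∇×F = (-2*x*sin(x*y) + 5*y*exp(y*z), y*(2*x + 2*sin(x*y) + 5*cos(y*z)), -2*x*z + 5*x*sin(x*y) + 4*y*exp(x*y) + y*sin(x*y) - y - 5*z*cos(y*z))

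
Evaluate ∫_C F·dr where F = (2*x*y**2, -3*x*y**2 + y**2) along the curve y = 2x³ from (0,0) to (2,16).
-86272/15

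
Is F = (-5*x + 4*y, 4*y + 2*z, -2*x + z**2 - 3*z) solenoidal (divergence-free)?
No, ∇·F = 2*z - 4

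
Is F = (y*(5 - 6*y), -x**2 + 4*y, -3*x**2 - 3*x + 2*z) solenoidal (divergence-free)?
No, ∇·F = 6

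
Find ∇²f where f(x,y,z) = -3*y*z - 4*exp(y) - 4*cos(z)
-4*exp(y) + 4*cos(z)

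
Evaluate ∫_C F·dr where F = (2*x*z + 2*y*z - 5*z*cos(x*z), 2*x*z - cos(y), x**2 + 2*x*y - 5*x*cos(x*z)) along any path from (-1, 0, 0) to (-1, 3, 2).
-10 - sin(3) + 5*sin(2)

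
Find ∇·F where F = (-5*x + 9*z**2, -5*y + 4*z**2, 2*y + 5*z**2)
10*z - 10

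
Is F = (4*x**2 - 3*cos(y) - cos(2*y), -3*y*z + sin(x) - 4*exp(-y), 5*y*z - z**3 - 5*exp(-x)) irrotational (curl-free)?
No, ∇×F = (3*y + 5*z, -5*exp(-x), -3*sin(y) - 2*sin(2*y) + cos(x))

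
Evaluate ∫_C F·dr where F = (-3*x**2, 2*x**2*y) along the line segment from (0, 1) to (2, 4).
18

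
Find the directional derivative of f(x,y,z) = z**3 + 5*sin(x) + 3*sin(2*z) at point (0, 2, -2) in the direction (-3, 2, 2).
3*sqrt(17)*(4*cos(4) + 3)/17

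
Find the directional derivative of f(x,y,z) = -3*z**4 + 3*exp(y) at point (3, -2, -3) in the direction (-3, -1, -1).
3*sqrt(11)*(-108*exp(2) - 1)*exp(-2)/11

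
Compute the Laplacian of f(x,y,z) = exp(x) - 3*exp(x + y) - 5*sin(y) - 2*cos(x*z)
2*x**2*cos(x*z) + 2*z**2*cos(x*z) + exp(x) - 6*exp(x + y) + 5*sin(y)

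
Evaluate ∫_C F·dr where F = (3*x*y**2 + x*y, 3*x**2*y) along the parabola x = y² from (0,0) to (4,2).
544/5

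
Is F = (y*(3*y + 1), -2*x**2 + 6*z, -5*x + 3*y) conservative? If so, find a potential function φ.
No, ∇×F = (-3, 5, -4*x - 6*y - 1) ≠ 0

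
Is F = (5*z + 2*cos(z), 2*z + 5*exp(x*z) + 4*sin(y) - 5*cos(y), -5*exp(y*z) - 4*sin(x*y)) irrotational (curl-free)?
No, ∇×F = (-5*x*exp(x*z) - 4*x*cos(x*y) - 5*z*exp(y*z) - 2, 4*y*cos(x*y) - 2*sin(z) + 5, 5*z*exp(x*z))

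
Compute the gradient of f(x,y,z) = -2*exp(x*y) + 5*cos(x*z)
(-2*y*exp(x*y) - 5*z*sin(x*z), -2*x*exp(x*y), -5*x*sin(x*z))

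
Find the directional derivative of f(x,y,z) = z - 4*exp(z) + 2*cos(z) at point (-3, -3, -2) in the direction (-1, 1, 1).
sqrt(3)*(-4 + (1 + 2*sin(2))*exp(2))*exp(-2)/3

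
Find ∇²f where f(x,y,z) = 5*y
0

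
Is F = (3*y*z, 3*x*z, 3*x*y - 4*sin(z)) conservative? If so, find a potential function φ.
Yes, F is conservative. φ = 3*x*y*z + 4*cos(z)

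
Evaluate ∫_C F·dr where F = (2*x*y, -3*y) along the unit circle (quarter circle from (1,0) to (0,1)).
-13/6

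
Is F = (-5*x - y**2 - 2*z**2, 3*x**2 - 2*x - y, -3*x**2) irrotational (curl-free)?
No, ∇×F = (0, 6*x - 4*z, 6*x + 2*y - 2)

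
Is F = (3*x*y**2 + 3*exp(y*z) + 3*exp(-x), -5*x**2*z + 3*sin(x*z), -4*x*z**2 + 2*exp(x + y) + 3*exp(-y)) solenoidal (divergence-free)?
No, ∇·F = -8*x*z + 3*y**2 - 3*exp(-x)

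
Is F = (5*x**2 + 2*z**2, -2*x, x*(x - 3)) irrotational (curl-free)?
No, ∇×F = (0, -2*x + 4*z + 3, -2)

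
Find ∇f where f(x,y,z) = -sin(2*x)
(-2*cos(2*x), 0, 0)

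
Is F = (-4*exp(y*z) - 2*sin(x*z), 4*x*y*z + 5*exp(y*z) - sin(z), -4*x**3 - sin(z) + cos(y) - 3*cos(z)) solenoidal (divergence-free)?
No, ∇·F = 4*x*z + 5*z*exp(y*z) - 2*z*cos(x*z) + 3*sin(z) - cos(z)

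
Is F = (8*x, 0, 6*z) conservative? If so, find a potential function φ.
Yes, F is conservative. φ = 4*x**2 + 3*z**2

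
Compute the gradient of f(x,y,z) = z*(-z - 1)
(0, 0, -2*z - 1)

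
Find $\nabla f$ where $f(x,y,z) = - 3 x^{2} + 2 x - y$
(2 - 6*x, -1, 0)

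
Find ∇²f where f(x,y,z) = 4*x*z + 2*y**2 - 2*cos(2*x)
8*cos(2*x) + 4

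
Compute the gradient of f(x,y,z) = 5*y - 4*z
(0, 5, -4)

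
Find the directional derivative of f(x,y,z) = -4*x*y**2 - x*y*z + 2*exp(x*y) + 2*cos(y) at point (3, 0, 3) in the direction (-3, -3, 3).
sqrt(3)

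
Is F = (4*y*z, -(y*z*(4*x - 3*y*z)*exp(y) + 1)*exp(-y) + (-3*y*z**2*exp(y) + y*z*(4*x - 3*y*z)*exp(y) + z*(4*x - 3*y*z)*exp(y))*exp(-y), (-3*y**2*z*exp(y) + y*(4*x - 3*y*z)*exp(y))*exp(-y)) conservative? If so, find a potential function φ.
Yes, F is conservative. φ = (y*z*(4*x - 3*y*z)*exp(y) + 1)*exp(-y)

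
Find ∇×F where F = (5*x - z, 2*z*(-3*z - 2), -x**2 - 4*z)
(12*z + 4, 2*x - 1, 0)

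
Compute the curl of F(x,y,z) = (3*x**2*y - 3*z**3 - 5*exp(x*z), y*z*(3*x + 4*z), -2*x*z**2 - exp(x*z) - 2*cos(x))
(y*(-3*x - 8*z), -5*x*exp(x*z) - 7*z**2 + z*exp(x*z) - 2*sin(x), -3*x**2 + 3*y*z)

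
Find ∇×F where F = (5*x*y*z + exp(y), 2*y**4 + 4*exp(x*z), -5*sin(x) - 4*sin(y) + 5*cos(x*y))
(-4*x*exp(x*z) - 5*x*sin(x*y) - 4*cos(y), 5*x*y + 5*y*sin(x*y) + 5*cos(x), -5*x*z + 4*z*exp(x*z) - exp(y))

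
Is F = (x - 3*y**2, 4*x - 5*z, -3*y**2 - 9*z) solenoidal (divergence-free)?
No, ∇·F = -8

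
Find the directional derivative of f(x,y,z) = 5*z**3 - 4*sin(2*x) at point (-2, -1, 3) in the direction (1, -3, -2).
-sqrt(14)*(4*cos(4) + 135)/7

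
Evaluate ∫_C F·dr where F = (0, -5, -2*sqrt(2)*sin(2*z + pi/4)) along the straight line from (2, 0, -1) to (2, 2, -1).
-10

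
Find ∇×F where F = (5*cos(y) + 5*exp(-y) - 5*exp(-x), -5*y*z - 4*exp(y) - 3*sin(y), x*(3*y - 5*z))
(3*x + 5*y, -3*y + 5*z, 5*sin(y) + 5*exp(-y))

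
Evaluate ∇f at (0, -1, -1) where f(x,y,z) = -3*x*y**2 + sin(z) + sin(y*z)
(-3, -cos(1), 0)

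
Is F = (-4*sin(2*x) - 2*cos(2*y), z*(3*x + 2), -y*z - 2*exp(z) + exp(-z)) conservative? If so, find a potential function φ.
No, ∇×F = (-3*x - z - 2, 0, 3*z - 4*sin(2*y)) ≠ 0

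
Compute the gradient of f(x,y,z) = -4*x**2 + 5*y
(-8*x, 5, 0)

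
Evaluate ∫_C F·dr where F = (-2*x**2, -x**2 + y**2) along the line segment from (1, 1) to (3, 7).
212/3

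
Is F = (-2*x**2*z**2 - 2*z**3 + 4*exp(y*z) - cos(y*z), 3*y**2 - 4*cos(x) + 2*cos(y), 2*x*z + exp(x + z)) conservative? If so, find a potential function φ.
No, ∇×F = (0, -4*x**2*z + 4*y*exp(y*z) + y*sin(y*z) - 6*z**2 - 2*z - exp(x + z), -4*z*exp(y*z) - z*sin(y*z) + 4*sin(x)) ≠ 0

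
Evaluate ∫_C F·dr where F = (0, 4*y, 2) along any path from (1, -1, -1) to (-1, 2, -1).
6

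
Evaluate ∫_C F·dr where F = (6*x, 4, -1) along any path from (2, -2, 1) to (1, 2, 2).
6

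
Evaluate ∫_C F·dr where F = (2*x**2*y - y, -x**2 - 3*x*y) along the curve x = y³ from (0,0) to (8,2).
19772/35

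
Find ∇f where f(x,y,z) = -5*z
(0, 0, -5)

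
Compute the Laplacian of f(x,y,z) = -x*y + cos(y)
-cos(y)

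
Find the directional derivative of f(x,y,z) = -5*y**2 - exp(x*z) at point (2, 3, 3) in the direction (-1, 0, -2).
7*sqrt(5)*exp(6)/5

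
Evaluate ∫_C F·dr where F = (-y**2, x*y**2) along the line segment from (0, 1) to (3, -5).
-120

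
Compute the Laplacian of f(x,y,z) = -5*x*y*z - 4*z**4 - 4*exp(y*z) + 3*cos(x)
-4*y**2*exp(y*z) - 4*z**2*exp(y*z) - 48*z**2 - 3*cos(x)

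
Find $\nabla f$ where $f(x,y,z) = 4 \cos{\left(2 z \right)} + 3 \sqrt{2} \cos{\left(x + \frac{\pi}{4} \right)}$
(-3*sqrt(2)*sin(x + pi/4), 0, -8*sin(2*z))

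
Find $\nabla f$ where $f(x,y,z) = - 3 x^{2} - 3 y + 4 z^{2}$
(-6*x, -3, 8*z)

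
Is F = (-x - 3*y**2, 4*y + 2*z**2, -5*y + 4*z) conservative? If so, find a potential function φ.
No, ∇×F = (-4*z - 5, 0, 6*y) ≠ 0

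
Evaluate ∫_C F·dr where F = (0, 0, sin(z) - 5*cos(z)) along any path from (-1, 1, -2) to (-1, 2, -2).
0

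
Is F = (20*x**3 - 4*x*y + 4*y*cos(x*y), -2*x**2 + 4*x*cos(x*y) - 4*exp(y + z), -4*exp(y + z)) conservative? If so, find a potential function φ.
Yes, F is conservative. φ = 5*x**4 - 2*x**2*y - 4*exp(y + z) + 4*sin(x*y)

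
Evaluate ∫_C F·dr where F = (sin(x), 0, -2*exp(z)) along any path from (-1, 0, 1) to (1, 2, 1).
0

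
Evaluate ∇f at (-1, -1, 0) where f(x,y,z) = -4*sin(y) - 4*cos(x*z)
(0, -4*cos(1), 0)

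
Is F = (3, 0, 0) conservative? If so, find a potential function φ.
Yes, F is conservative. φ = 3*x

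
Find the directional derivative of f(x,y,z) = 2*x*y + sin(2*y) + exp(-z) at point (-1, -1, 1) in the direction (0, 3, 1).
sqrt(10)*(-6*E*(1 - cos(2)) - 1)*exp(-1)/10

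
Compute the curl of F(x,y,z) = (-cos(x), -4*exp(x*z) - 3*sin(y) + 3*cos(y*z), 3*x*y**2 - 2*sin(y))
(6*x*y + 4*x*exp(x*z) + 3*y*sin(y*z) - 2*cos(y), -3*y**2, -4*z*exp(x*z))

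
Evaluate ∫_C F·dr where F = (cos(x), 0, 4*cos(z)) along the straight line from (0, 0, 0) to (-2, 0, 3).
-sin(2) + 4*sin(3)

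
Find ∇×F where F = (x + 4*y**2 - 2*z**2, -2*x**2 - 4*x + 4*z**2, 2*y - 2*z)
(2 - 8*z, -4*z, -4*x - 8*y - 4)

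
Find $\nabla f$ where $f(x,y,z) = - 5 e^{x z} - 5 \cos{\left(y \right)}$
(-5*z*exp(x*z), 5*sin(y), -5*x*exp(x*z))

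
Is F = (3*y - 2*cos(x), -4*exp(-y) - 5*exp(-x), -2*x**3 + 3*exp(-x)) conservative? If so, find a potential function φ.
No, ∇×F = (0, 6*x**2 + 3*exp(-x), -3 + 5*exp(-x)) ≠ 0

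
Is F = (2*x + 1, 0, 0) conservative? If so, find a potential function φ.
Yes, F is conservative. φ = x*(x + 1)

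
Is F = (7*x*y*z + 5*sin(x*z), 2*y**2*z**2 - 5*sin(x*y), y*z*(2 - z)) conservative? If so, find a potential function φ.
No, ∇×F = (z*(-4*y**2 - z + 2), x*(7*y + 5*cos(x*z)), -7*x*z - 5*y*cos(x*y)) ≠ 0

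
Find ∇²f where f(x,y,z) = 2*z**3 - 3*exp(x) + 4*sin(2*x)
12*z - 3*exp(x) - 16*sin(2*x)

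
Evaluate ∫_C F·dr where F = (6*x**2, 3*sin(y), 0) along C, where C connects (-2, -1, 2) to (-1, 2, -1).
-3*cos(2) + 3*cos(1) + 14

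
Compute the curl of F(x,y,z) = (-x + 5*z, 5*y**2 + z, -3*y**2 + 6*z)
(-6*y - 1, 5, 0)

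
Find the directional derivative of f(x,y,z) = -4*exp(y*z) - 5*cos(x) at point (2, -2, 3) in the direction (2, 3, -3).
5*sqrt(22)*(-6 + exp(6)*sin(2))*exp(-6)/11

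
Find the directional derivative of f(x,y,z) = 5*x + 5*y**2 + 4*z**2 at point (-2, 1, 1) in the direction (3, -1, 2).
3*sqrt(14)/2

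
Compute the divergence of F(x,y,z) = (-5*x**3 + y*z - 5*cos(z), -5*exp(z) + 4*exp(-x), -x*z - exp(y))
x*(-15*x - 1)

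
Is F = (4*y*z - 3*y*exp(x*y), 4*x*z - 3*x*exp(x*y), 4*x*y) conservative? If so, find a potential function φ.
Yes, F is conservative. φ = 4*x*y*z - 3*exp(x*y)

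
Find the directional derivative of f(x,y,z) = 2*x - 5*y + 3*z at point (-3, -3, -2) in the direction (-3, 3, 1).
-18*sqrt(19)/19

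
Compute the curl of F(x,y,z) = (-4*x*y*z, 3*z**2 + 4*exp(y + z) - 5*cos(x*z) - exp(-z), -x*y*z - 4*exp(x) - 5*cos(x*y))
(-x*z + 5*x*sin(x*y) - 5*x*sin(x*z) - 6*z - 4*exp(y + z) - exp(-z), -4*x*y + y*z - 5*y*sin(x*y) + 4*exp(x), z*(4*x + 5*sin(x*z)))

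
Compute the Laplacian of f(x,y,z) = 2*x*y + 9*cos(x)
-9*cos(x)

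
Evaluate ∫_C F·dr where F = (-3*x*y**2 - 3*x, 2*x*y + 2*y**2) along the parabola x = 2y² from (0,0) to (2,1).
-25/3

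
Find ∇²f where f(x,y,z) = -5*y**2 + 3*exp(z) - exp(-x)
3*exp(z) - 10 - exp(-x)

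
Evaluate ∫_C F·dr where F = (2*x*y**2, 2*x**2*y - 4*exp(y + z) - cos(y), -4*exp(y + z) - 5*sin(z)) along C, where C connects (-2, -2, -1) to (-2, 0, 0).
-15 - 5*cos(1) - sin(2) + 4*exp(-3)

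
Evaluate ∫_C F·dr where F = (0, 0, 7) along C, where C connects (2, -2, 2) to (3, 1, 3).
7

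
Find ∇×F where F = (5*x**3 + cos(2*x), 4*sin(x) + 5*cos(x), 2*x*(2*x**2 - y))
(-2*x, -12*x**2 + 2*y, -5*sin(x) + 4*cos(x))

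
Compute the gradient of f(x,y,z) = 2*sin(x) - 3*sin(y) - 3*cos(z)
(2*cos(x), -3*cos(y), 3*sin(z))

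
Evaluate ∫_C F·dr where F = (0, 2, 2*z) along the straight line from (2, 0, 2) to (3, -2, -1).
-7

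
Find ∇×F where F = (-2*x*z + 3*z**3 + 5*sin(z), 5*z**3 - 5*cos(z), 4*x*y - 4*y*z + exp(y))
(4*x - 15*z**2 - 4*z + exp(y) - 5*sin(z), -2*x - 4*y + 9*z**2 + 5*cos(z), 0)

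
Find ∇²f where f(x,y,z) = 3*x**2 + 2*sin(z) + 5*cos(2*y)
-2*sin(z) - 20*cos(2*y) + 6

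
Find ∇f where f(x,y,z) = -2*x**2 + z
(-4*x, 0, 1)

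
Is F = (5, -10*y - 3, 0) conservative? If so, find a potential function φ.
Yes, F is conservative. φ = 5*x - 5*y**2 - 3*y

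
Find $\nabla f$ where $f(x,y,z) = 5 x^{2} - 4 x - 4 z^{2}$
(10*x - 4, 0, -8*z)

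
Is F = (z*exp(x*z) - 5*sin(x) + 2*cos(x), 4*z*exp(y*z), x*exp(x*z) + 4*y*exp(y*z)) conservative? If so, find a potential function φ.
Yes, F is conservative. φ = exp(x*z) + 4*exp(y*z) + 2*sin(x) + 5*cos(x)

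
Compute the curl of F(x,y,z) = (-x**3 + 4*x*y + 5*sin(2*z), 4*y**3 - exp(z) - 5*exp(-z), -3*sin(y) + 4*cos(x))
(exp(z) - 3*cos(y) - 5*exp(-z), 4*sin(x) + 10*cos(2*z), -4*x)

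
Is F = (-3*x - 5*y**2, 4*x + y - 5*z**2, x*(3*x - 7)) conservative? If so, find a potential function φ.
No, ∇×F = (10*z, 7 - 6*x, 10*y + 4) ≠ 0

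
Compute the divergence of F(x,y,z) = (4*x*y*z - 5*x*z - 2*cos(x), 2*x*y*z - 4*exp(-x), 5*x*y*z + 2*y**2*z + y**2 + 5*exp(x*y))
5*x*y + 2*x*z + 2*y**2 + 4*y*z - 5*z + 2*sin(x)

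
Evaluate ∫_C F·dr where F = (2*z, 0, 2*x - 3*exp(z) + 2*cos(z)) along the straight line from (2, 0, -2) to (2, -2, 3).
-3*exp(3) + 2*sin(3) + 3*exp(-2) + 2*sin(2) + 20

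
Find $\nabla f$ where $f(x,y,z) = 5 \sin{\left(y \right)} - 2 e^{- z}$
(0, 5*cos(y), 2*exp(-z))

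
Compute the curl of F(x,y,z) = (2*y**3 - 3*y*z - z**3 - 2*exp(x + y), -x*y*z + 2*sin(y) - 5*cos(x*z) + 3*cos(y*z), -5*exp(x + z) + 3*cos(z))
(x*y - 5*x*sin(x*z) + 3*y*sin(y*z), -3*y - 3*z**2 + 5*exp(x + z), -6*y**2 - y*z + 5*z*sin(x*z) + 3*z + 2*exp(x + y))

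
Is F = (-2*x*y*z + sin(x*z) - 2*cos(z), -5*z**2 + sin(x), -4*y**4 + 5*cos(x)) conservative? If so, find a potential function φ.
No, ∇×F = (-16*y**3 + 10*z, -2*x*y + x*cos(x*z) + 5*sin(x) + 2*sin(z), 2*x*z + cos(x)) ≠ 0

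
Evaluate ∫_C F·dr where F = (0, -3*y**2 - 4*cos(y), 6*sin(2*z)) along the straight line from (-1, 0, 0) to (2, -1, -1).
-3*cos(2) + 4*sin(1) + 4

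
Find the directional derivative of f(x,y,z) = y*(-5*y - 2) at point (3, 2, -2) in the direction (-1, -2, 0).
44*sqrt(5)/5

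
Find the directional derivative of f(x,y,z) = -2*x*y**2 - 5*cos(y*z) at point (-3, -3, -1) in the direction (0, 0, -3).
15*sin(3)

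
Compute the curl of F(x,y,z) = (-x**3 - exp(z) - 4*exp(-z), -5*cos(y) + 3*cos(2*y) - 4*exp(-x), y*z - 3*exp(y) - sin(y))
(z - 3*exp(y) - cos(y), -exp(z) + 4*exp(-z), 4*exp(-x))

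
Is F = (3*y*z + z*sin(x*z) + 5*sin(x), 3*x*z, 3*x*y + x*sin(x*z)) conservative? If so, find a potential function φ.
Yes, F is conservative. φ = 3*x*y*z - 5*cos(x) - cos(x*z)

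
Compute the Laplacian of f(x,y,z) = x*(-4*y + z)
0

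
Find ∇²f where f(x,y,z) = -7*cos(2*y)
28*cos(2*y)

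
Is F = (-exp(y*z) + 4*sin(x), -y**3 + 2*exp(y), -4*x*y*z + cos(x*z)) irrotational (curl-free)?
No, ∇×F = (-4*x*z, 4*y*z - y*exp(y*z) + z*sin(x*z), z*exp(y*z))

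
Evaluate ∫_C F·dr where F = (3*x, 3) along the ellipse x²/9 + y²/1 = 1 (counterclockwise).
0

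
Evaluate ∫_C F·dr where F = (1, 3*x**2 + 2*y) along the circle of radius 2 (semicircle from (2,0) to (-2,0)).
-4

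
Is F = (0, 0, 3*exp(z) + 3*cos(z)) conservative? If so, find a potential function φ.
Yes, F is conservative. φ = 3*exp(z) + 3*sin(z)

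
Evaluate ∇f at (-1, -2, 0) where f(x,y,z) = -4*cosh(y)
(0, 4*sinh(2), 0)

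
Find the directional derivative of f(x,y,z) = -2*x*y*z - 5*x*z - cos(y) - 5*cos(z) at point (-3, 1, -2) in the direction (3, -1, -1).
sqrt(11)*(-sin(1) + 5*sin(2) + 33)/11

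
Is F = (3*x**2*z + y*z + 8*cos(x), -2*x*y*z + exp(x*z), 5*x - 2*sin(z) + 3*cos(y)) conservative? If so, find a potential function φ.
No, ∇×F = (2*x*y - x*exp(x*z) - 3*sin(y), 3*x**2 + y - 5, z*(-2*y + exp(x*z) - 1)) ≠ 0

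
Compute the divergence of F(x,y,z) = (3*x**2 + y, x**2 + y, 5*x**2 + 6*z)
6*x + 7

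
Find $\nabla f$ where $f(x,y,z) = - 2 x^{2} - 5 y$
(-4*x, -5, 0)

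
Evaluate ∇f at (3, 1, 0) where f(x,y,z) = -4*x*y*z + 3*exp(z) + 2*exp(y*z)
(0, 0, -7)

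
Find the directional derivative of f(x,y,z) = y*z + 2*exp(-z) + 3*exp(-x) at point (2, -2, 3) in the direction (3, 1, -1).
sqrt(11)*(-9*E + 2 + 5*exp(3))*exp(-3)/11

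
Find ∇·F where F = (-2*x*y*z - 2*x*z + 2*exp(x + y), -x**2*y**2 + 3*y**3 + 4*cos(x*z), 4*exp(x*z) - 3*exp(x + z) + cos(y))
-2*x**2*y + 4*x*exp(x*z) + 9*y**2 - 2*y*z - 2*z + 2*exp(x + y) - 3*exp(x + z)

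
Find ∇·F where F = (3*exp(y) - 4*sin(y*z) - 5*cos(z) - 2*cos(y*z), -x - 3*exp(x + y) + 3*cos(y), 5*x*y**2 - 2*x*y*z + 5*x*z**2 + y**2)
-2*x*y + 10*x*z - 3*exp(x + y) - 3*sin(y)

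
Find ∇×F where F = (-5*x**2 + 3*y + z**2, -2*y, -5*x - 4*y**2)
(-8*y, 2*z + 5, -3)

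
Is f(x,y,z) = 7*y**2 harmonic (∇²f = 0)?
No, ∇²f = 14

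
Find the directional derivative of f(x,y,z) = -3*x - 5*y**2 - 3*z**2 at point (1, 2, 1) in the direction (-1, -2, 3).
25*sqrt(14)/14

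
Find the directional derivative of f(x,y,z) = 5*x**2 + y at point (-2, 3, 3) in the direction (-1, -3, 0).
17*sqrt(10)/10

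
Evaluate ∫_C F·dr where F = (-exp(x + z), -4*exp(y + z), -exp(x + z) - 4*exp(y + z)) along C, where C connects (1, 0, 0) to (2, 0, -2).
-4*exp(-2) + E + 3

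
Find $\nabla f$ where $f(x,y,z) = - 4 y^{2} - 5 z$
(0, -8*y, -5)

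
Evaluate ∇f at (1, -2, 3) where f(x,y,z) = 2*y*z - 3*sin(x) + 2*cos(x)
(-2*sin(1) - 3*cos(1), 6, -4)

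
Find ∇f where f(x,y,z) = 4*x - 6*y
(4, -6, 0)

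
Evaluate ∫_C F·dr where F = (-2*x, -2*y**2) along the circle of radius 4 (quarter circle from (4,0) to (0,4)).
-80/3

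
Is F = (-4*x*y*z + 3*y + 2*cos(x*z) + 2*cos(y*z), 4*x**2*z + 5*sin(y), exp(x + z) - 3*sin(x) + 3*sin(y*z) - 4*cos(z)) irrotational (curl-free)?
No, ∇×F = (-4*x**2 + 3*z*cos(y*z), -4*x*y - 2*x*sin(x*z) - 2*y*sin(y*z) - exp(x + z) + 3*cos(x), 12*x*z + 2*z*sin(y*z) - 3)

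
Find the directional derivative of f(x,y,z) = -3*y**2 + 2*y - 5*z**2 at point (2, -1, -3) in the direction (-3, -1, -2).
-34*sqrt(14)/7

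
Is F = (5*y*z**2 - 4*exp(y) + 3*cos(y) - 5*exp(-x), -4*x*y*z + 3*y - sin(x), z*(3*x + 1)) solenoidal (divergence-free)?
No, ∇·F = -4*x*z + 3*x + 4 + 5*exp(-x)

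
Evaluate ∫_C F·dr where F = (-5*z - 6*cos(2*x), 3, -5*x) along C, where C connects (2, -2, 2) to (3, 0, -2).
3*sin(4) - 3*sin(6) + 56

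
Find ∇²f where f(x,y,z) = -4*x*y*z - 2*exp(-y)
-2*exp(-y)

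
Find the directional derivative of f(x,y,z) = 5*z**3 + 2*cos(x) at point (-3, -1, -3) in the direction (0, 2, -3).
-405*sqrt(13)/13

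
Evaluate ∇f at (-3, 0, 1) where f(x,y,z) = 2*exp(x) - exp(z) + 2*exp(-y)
(2*exp(-3), -2, -E)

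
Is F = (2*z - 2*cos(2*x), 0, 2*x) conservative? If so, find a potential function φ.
Yes, F is conservative. φ = 2*x*z - sin(2*x)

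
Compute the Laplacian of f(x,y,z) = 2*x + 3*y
0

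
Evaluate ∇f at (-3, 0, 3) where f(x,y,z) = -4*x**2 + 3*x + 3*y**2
(27, 0, 0)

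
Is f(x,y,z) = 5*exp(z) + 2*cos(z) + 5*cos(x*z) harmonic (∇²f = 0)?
No, ∇²f = -5*x**2*cos(x*z) - 5*z**2*cos(x*z) + 5*exp(z) - 2*cos(z)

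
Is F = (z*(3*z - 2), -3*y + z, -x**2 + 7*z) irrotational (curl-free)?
No, ∇×F = (-1, 2*x + 6*z - 2, 0)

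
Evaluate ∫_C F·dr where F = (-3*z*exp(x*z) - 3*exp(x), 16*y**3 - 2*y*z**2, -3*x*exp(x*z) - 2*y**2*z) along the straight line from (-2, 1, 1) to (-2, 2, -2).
-3*exp(4) + 3*exp(-2) + 45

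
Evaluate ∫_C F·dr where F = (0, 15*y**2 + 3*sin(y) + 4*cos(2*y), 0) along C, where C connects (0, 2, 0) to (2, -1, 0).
-45 - 2*sin(2) - 3*cos(1) + 3*cos(2) - 2*sin(4)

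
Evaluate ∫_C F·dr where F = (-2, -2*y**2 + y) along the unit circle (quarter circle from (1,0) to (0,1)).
11/6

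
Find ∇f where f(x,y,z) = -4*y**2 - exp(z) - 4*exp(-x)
(4*exp(-x), -8*y, -exp(z))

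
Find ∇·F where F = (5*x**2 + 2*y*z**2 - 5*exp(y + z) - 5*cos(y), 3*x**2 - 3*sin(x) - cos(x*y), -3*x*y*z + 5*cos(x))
x*(-3*y + sin(x*y) + 10)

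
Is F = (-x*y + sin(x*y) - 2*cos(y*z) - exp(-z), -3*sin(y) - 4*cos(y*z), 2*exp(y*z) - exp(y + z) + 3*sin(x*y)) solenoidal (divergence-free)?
No, ∇·F = 2*y*exp(y*z) + y*cos(x*y) - y + 4*z*sin(y*z) - exp(y + z) - 3*cos(y)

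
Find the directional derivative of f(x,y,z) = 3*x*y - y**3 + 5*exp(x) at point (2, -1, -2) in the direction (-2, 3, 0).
5*sqrt(13)*(3 - 2*exp(2))/13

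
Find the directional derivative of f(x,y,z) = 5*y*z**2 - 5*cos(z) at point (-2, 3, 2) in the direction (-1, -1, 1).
5*sqrt(3)*(sin(2) + 8)/3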